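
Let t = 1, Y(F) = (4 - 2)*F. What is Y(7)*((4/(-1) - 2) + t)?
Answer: -70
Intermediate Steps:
Y(F) = 2*F
Y(7)*((4/(-1) - 2) + t) = (2*7)*((4/(-1) - 2) + 1) = 14*((4*(-1) - 2) + 1) = 14*((-4 - 2) + 1) = 14*(-6 + 1) = 14*(-5) = -70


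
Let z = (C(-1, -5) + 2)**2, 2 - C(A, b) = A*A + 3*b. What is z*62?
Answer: 20088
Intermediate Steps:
C(A, b) = 2 - A**2 - 3*b (C(A, b) = 2 - (A*A + 3*b) = 2 - (A**2 + 3*b) = 2 + (-A**2 - 3*b) = 2 - A**2 - 3*b)
z = 324 (z = ((2 - 1*(-1)**2 - 3*(-5)) + 2)**2 = ((2 - 1*1 + 15) + 2)**2 = ((2 - 1 + 15) + 2)**2 = (16 + 2)**2 = 18**2 = 324)
z*62 = 324*62 = 20088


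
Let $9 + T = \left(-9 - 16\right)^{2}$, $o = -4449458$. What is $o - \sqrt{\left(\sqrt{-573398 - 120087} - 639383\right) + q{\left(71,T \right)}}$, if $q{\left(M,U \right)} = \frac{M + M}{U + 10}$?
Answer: $-4449458 - \frac{\sqrt{-62639690904 + 97969 i \sqrt{693485}}}{313} \approx -4.4495 \cdot 10^{6} - 799.61 i$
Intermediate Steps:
$T = 616$ ($T = -9 + \left(-9 - 16\right)^{2} = -9 + \left(-25\right)^{2} = -9 + 625 = 616$)
$q{\left(M,U \right)} = \frac{2 M}{10 + U}$
$o - \sqrt{\left(\sqrt{-573398 - 120087} - 639383\right) + q{\left(71,T \right)}} = -4449458 - \sqrt{\left(\sqrt{-573398 - 120087} - 639383\right) + 2 \cdot 71 \frac{1}{10 + 616}} = -4449458 - \sqrt{\left(\sqrt{-693485} - 639383\right) + 2 \cdot 71 \cdot \frac{1}{626}} = -4449458 - \sqrt{\left(i \sqrt{693485} - 639383\right) + 2 \cdot 71 \cdot \frac{1}{626}} = -4449458 - \sqrt{\left(-639383 + i \sqrt{693485}\right) + \frac{71}{313}} = -4449458 - \sqrt{- \frac{200126808}{313} + i \sqrt{693485}}$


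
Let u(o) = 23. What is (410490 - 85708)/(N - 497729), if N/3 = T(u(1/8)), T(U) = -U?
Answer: -162391/248899 ≈ -0.65244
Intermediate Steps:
N = -69 (N = 3*(-1*23) = 3*(-23) = -69)
(410490 - 85708)/(N - 497729) = (410490 - 85708)/(-69 - 497729) = 324782/(-497798) = 324782*(-1/497798) = -162391/248899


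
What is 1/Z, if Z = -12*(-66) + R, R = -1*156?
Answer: 1/636 ≈ 0.0015723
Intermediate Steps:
R = -156
Z = 636 (Z = -12*(-66) - 156 = 792 - 156 = 636)
1/Z = 1/636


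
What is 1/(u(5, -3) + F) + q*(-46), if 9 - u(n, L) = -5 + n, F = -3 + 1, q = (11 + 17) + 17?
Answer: -14489/7 ≈ -2069.9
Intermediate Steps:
q = 45 (q = 28 + 17 = 45)
F = -2
u(n, L) = 14 - n (u(n, L) = 9 - (-5 + n) = 9 + (5 - n) = 14 - n)
1/(u(5, -3) + F) + q*(-46) = 1/((14 - 1*5) - 2) + 45*(-46) = 1/((14 - 5) - 2) - 2070 = 1/(9 - 2) - 2070 = 1/7 - 2070 = ⅐ - 2070 = -14489/7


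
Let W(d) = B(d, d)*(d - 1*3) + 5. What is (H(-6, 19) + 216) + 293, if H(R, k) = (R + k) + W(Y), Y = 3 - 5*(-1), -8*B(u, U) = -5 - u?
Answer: 4281/8 ≈ 535.13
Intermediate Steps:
B(u, U) = 5/8 + u/8 (B(u, U) = -(-5 - u)/8 = 5/8 + u/8)
Y = 8 (Y = 3 + 5 = 8)
W(d) = 5 + (-3 + d)*(5/8 + d/8) (W(d) = (5/8 + d/8)*(d - 1*3) + 5 = (5/8 + d/8)*(d - 3) + 5 = (5/8 + d/8)*(-3 + d) + 5 = (-3 + d)*(5/8 + d/8) + 5 = 5 + (-3 + d)*(5/8 + d/8))
H(R, k) = 105/8 + R + k (H(R, k) = (R + k) + (25/8 + (¼)*8 + (⅛)*8²) = (R + k) + (25/8 + 2 + (⅛)*64) = (R + k) + (25/8 + 2 + 8) = (R + k) + 105/8 = 105/8 + R + k)
(H(-6, 19) + 216) + 293 = ((105/8 - 6 + 19) + 216) + 293 = (209/8 + 216) + 293 = 1937/8 + 293 = 4281/8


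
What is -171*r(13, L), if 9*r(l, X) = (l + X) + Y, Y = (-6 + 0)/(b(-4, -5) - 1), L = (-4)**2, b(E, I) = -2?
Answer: -589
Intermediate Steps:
L = 16
Y = 2 (Y = (-6 + 0)/(-2 - 1) = -6/(-3) = -6*(-1/3) = 2)
r(l, X) = 2/9 + X/9 + l/9 (r(l, X) = ((l + X) + 2)/9 = ((X + l) + 2)/9 = (2 + X + l)/9 = 2/9 + X/9 + l/9)
-171*r(13, L) = -171*(2/9 + (1/9)*16 + (1/9)*13) = -171*(2/9 + 16/9 + 13/9) = -171*31/9 = -589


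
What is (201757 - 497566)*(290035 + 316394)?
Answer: -179387156061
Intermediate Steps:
(201757 - 497566)*(290035 + 316394) = -295809*606429 = -179387156061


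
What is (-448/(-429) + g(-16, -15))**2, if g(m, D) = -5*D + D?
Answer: 685811344/184041 ≈ 3726.4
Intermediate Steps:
g(m, D) = -4*D
(-448/(-429) + g(-16, -15))**2 = (-448/(-429) - 4*(-15))**2 = (-448*(-1/429) + 60)**2 = (448/429 + 60)**2 = (26188/429)**2 = 685811344/184041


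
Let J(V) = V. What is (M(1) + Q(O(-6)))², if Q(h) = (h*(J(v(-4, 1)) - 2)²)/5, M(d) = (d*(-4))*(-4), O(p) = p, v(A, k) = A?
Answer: 18496/25 ≈ 739.84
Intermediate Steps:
M(d) = 16*d (M(d) = -4*d*(-4) = 16*d)
Q(h) = 36*h/5 (Q(h) = (h*(-4 - 2)²)/5 = (h*(-6)²)*(⅕) = (h*36)*(⅕) = (36*h)*(⅕) = 36*h/5)
(M(1) + Q(O(-6)))² = (16*1 + (36/5)*(-6))² = (16 - 216/5)² = (-136/5)² = 18496/25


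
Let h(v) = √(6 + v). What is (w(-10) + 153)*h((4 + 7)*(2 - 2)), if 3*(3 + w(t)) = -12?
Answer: 146*√6 ≈ 357.63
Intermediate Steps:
w(t) = -7 (w(t) = -3 + (⅓)*(-12) = -3 - 4 = -7)
(w(-10) + 153)*h((4 + 7)*(2 - 2)) = (-7 + 153)*√(6 + (4 + 7)*(2 - 2)) = 146*√(6 + 11*0) = 146*√(6 + 0) = 146*√6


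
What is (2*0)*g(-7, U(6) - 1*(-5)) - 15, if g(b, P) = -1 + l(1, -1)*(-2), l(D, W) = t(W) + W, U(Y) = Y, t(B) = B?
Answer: -15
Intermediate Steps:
l(D, W) = 2*W (l(D, W) = W + W = 2*W)
g(b, P) = 3 (g(b, P) = -1 + (2*(-1))*(-2) = -1 - 2*(-2) = -1 + 4 = 3)
(2*0)*g(-7, U(6) - 1*(-5)) - 15 = (2*0)*3 - 15 = 0*3 - 15 = 0 - 15 = -15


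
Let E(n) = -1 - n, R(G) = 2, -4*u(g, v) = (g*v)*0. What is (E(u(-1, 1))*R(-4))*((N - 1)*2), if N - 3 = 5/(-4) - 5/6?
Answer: ⅓ ≈ 0.33333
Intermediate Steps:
u(g, v) = 0 (u(g, v) = -g*v*0/4 = -¼*0 = 0)
N = 11/12 (N = 3 + (5/(-4) - 5/6) = 3 + (5*(-¼) - 5*⅙) = 3 + (-5/4 - ⅚) = 3 - 25/12 = 11/12 ≈ 0.91667)
(E(u(-1, 1))*R(-4))*((N - 1)*2) = ((-1 - 1*0)*2)*((11/12 - 1)*2) = ((-1 + 0)*2)*(-1/12*2) = -1*2*(-⅙) = -2*(-⅙) = ⅓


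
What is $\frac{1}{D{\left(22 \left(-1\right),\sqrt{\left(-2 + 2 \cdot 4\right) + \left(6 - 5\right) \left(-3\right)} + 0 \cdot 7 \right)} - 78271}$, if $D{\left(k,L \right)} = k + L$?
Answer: $- \frac{78293}{6129793846} - \frac{\sqrt{3}}{6129793846} \approx -1.2773 \cdot 10^{-5}$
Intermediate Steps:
$D{\left(k,L \right)} = L + k$
$\frac{1}{D{\left(22 \left(-1\right),\sqrt{\left(-2 + 2 \cdot 4\right) + \left(6 - 5\right) \left(-3\right)} + 0 \cdot 7 \right)} - 78271} = \frac{1}{\left(\left(\sqrt{\left(-2 + 2 \cdot 4\right) + \left(6 - 5\right) \left(-3\right)} + 0 \cdot 7\right) + 22 \left(-1\right)\right) - 78271} = \frac{1}{\left(\left(\sqrt{\left(-2 + 8\right) + 1 \left(-3\right)} + 0\right) - 22\right) - 78271} = \frac{1}{\left(\left(\sqrt{6 - 3} + 0\right) - 22\right) - 78271} = \frac{1}{\left(\left(\sqrt{3} + 0\right) - 22\right) - 78271} = \frac{1}{\left(\sqrt{3} - 22\right) - 78271} = \frac{1}{\left(-22 + \sqrt{3}\right) - 78271} = \frac{1}{-78293 + \sqrt{3}}$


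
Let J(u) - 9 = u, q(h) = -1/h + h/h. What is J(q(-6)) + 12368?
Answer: 74269/6 ≈ 12378.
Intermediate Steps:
q(h) = 1 - 1/h (q(h) = -1/h + 1 = 1 - 1/h)
J(u) = 9 + u
J(q(-6)) + 12368 = (9 + (-1 - 6)/(-6)) + 12368 = (9 - ⅙*(-7)) + 12368 = (9 + 7/6) + 12368 = 61/6 + 12368 = 74269/6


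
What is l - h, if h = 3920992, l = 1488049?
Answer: -2432943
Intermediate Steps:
l - h = 1488049 - 1*3920992 = 1488049 - 3920992 = -2432943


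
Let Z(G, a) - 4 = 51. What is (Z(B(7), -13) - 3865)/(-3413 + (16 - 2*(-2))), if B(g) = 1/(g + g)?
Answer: 1270/1131 ≈ 1.1229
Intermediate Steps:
B(g) = 1/(2*g)
Z(G, a) = 55 (Z(G, a) = 4 + 51 = 55)
(Z(B(7), -13) - 3865)/(-3413 + (16 - 2*(-2))) = (55 - 3865)/(-3413 + (16 - 2*(-2))) = -3810/(-3413 + (16 + 4)) = -3810/(-3413 + 20) = -3810/(-3393) = -3810*(-1/3393) = 1270/1131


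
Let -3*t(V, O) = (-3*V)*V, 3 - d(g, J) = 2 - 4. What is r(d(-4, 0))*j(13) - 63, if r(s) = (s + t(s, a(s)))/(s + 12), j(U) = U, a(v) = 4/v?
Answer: -681/17 ≈ -40.059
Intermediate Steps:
d(g, J) = 5 (d(g, J) = 3 - (2 - 4) = 3 - 1*(-2) = 3 + 2 = 5)
t(V, O) = V² (t(V, O) = -(-3*V)*V/3 = -(-1)*V² = V²)
r(s) = (s + s²)/(12 + s) (r(s) = (s + s²)/(s + 12) = (s + s²)/(12 + s))
r(d(-4, 0))*j(13) - 63 = (5*(1 + 5)/(12 + 5))*13 - 63 = (5*6/17)*13 - 63 = (5*(1/17)*6)*13 - 63 = (30/17)*13 - 63 = 390/17 - 63 = -681/17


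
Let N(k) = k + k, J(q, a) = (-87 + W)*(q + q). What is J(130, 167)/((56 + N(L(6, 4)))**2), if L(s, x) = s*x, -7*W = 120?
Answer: -3645/1456 ≈ -2.5034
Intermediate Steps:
W = -120/7 (W = -1/7*120 = -120/7 ≈ -17.143)
J(q, a) = -1458*q/7 (J(q, a) = (-87 - 120/7)*(q + q) = -1458*q/7)
N(k) = 2*k
J(130, 167)/((56 + N(L(6, 4)))**2) = (-1458/7*130)/((56 + 2*(6*4))**2) = -189540/(7*(56 + 2*24)**2) = -189540/(7*(56 + 48)**2) = -189540/(7*(104**2)) = -189540/7/10816 = -189540/7*1/10816 = -3645/1456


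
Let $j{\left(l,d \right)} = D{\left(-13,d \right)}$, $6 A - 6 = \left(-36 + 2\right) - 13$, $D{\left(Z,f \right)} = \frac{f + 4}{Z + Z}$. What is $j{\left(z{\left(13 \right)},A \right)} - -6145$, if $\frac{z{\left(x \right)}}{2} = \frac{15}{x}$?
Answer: $\frac{958637}{156} \approx 6145.1$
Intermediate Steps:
$z{\left(x \right)} = \frac{30}{x}$ ($z{\left(x \right)} = 2 \frac{15}{x} = \frac{30}{x}$)
$D{\left(Z,f \right)} = \frac{4 + f}{2 Z}$
$A = - \frac{41}{6}$ ($A = 1 + \frac{\left(-36 + 2\right) - 13}{6} = 1 + \frac{-34 - 13}{6} = 1 + \frac{1}{6} \left(-47\right) = 1 - \frac{47}{6} = - \frac{41}{6} \approx -6.8333$)
$j{\left(l,d \right)} = - \frac{2}{13} - \frac{d}{26}$ ($j{\left(l,d \right)} = \frac{4 + d}{2 \left(-13\right)} = \frac{1}{2} \left(- \frac{1}{13}\right) \left(4 + d\right) = - \frac{2}{13} - \frac{d}{26}$)
$j{\left(z{\left(13 \right)},A \right)} - -6145 = \left(- \frac{2}{13} - - \frac{41}{156}\right) - -6145 = \left(- \frac{2}{13} + \frac{41}{156}\right) + 6145 = \frac{17}{156} + 6145 = \frac{958637}{156}$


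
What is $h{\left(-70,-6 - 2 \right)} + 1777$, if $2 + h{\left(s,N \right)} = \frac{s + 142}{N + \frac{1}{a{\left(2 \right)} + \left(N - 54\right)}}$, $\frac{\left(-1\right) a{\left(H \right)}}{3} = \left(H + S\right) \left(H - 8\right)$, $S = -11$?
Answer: $\frac{3166447}{1793} \approx 1766.0$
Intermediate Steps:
$a{\left(H \right)} = - 3 \left(-11 + H\right) \left(-8 + H\right)$ ($a{\left(H \right)} = - 3 \left(H - 11\right) \left(H - 8\right) = - 3 \left(-11 + H\right) \left(-8 + H\right)$)
$h{\left(s,N \right)} = -2 + \frac{142 + s}{N + \frac{1}{-216 + N}}$ ($h{\left(s,N \right)} = -2 + \frac{s + 142}{N + \frac{1}{\left(-264 - 3 \cdot 2^{2} + 57 \cdot 2\right) + \left(N - 54\right)}} = -2 + \frac{142 + s}{N + \frac{1}{\left(-264 - 12 + 114\right) + \left(-54 + N\right)}} = -2 + \frac{142 + s}{N + \frac{1}{-162 + \left(-54 + N\right)}} = -2 + \frac{142 + s}{N + \frac{1}{-216 + N}}$)
$h{\left(-70,-6 - 2 \right)} + 1777 = \frac{-30674 - -15120 - 2 \left(-6 - 2\right)^{2} + 574 \left(-6 - 2\right) + \left(-6 - 2\right) \left(-70\right)}{1 + \left(-6 - 2\right)^{2} - 216 \left(-6 - 2\right)} + 1777 = \frac{-30674 + 15120 - 2 \left(-8\right)^{2} + 574 \left(-8\right) - -560}{1 + \left(-8\right)^{2} - -1728} + 1777 = \frac{-30674 + 15120 - 128 - 4592 + 560}{1 + 64 + 1728} + 1777 = \frac{-30674 + 15120 - 128 - 4592 + 560}{1793} + 1777 = \frac{1}{1793} \left(-19714\right) + 1777 = - \frac{19714}{1793} + 1777 = \frac{3166447}{1793}$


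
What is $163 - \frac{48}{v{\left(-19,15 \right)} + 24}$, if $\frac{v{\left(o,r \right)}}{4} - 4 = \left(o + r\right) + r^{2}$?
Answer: $\frac{12547}{77} \approx 162.95$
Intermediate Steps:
$v{\left(o,r \right)} = 16 + 4 o + 4 r + 4 r^{2}$ ($v{\left(o,r \right)} = 16 + 4 \left(\left(o + r\right) + r^{2}\right) = 16 + 4 \left(o + r + r^{2}\right) = 16 + \left(4 o + 4 r + 4 r^{2}\right) = 16 + 4 o + 4 r + 4 r^{2}$)
$163 - \frac{48}{v{\left(-19,15 \right)} + 24} = 163 - \frac{48}{\left(16 + 4 \left(-19\right) + 4 \cdot 15 + 4 \cdot 15^{2}\right) + 24} = 163 - \frac{48}{\left(16 - 76 + 60 + 4 \cdot 225\right) + 24} = 163 - \frac{48}{\left(16 - 76 + 60 + 900\right) + 24} = 163 - \frac{48}{900 + 24} = 163 - \frac{48}{924} = 163 - \frac{4}{77} = \frac{12547}{77}$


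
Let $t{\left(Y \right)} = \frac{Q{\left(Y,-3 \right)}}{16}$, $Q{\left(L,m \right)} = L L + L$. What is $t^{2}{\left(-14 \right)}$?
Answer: $\frac{8281}{64} \approx 129.39$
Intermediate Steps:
$Q{\left(L,m \right)} = L + L^{2}$ ($Q{\left(L,m \right)} = L^{2} + L = L + L^{2}$)
$t{\left(Y \right)} = \frac{Y \left(1 + Y\right)}{16}$
$t^{2}{\left(-14 \right)} = \left(\frac{1}{16} \left(-14\right) \left(1 - 14\right)\right)^{2} = \left(\frac{1}{16} \left(-14\right) \left(-13\right)\right)^{2} = \left(\frac{91}{8}\right)^{2} = \frac{8281}{64}$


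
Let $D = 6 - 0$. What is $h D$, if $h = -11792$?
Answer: $-70752$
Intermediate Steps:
$D = 6$ ($D = 6 + 0 = 6$)
$h D = \left(-11792\right) 6 = -70752$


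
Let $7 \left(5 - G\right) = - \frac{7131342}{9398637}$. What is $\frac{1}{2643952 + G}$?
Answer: $\frac{21930153}{57982383912535} \approx 3.7822 \cdot 10^{-7}$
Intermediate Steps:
$G = \frac{112027879}{21930153}$ ($G = 5 - \frac{\left(-7131342\right) \frac{1}{9398637}}{7} = 5 - - \frac{2377114}{21930153} = 5 + \frac{2377114}{21930153} = \frac{112027879}{21930153} \approx 5.1084$)
$\frac{1}{2643952 + G} = \frac{1}{2643952 + \frac{112027879}{21930153}} = \frac{1}{\frac{57982383912535}{21930153}} = \frac{21930153}{57982383912535}$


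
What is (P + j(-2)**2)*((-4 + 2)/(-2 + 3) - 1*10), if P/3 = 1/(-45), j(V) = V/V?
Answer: -56/5 ≈ -11.200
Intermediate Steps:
j(V) = 1
P = -1/15 (P = 3/(-45) = 3*(-1/45) = -1/15 ≈ -0.066667)
(P + j(-2)**2)*((-4 + 2)/(-2 + 3) - 1*10) = (-1/15 + 1**2)*((-4 + 2)/(-2 + 3) - 1*10) = (-1/15 + 1)*(-2/1 - 10) = 14*(-2*1 - 10)/15 = 14*(-2 - 10)/15 = (14/15)*(-12) = -56/5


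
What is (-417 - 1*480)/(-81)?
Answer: 299/27 ≈ 11.074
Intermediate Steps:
(-417 - 1*480)/(-81) = (-417 - 480)*(-1/81) = -897*(-1/81) = 299/27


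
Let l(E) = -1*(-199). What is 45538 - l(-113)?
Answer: 45339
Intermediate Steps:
l(E) = 199
45538 - l(-113) = 45538 - 1*199 = 45538 - 199 = 45339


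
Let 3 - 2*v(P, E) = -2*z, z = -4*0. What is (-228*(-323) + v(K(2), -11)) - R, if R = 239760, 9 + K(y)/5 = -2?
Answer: -332229/2 ≈ -1.6611e+5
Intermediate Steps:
K(y) = -55 (K(y) = -45 + 5*(-2) = -45 - 10 = -55)
z = 0
v(P, E) = 3/2 (v(P, E) = 3/2 - (-1)*0 = 3/2 - 1/2*0 = 3/2 + 0 = 3/2)
(-228*(-323) + v(K(2), -11)) - R = (-228*(-323) + 3/2) - 1*239760 = (73644 + 3/2) - 239760 = 147291/2 - 239760 = -332229/2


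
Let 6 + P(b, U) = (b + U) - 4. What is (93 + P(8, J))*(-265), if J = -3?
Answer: -23320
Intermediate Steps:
P(b, U) = -10 + U + b (P(b, U) = -6 + ((b + U) - 4) = -6 + ((U + b) - 4) = -6 + (-4 + U + b) = -10 + U + b)
(93 + P(8, J))*(-265) = (93 + (-10 - 3 + 8))*(-265) = (93 - 5)*(-265) = 88*(-265) = -23320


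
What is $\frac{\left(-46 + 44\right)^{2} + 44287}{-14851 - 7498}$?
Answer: $- \frac{44291}{22349} \approx -1.9818$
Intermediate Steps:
$\frac{\left(-46 + 44\right)^{2} + 44287}{-14851 - 7498} = \frac{\left(-2\right)^{2} + 44287}{-22349} = \left(4 + 44287\right) \left(- \frac{1}{22349}\right) = 44291 \left(- \frac{1}{22349}\right) = - \frac{44291}{22349}$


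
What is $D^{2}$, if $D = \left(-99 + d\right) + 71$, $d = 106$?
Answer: $6084$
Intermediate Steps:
$D = 78$ ($D = \left(-99 + 106\right) + 71 = 7 + 71 = 78$)
$D^{2} = 78^{2} = 6084$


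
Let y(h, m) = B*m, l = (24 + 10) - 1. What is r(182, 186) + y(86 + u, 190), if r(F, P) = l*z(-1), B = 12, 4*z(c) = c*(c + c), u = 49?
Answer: 4593/2 ≈ 2296.5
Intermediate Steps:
z(c) = c²/2 (z(c) = (c*(c + c))/4 = (c*(2*c))/4 = (2*c²)/4 = c²/2)
l = 33 (l = 34 - 1 = 33)
r(F, P) = 33/2 (r(F, P) = 33*((½)*(-1)²) = 33*((½)*1) = 33*(½) = 33/2)
y(h, m) = 12*m
r(182, 186) + y(86 + u, 190) = 33/2 + 12*190 = 33/2 + 2280 = 4593/2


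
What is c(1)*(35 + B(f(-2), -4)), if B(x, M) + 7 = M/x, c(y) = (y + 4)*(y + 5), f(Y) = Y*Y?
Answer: 810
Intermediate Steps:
f(Y) = Y²
c(y) = (4 + y)*(5 + y)
B(x, M) = -7 + M/x
c(1)*(35 + B(f(-2), -4)) = (20 + 1² + 9*1)*(35 + (-7 - 4/((-2)²))) = (20 + 1 + 9)*(35 + (-7 - 4/4)) = 30*(35 + (-7 - 4*¼)) = 30*(35 + (-7 - 1)) = 30*(35 - 8) = 30*27 = 810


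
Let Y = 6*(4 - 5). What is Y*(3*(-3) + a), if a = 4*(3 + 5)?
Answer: -138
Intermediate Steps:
Y = -6 (Y = 6*(-1) = -6)
a = 32 (a = 4*8 = 32)
Y*(3*(-3) + a) = -6*(3*(-3) + 32) = -6*(-9 + 32) = -6*23 = -138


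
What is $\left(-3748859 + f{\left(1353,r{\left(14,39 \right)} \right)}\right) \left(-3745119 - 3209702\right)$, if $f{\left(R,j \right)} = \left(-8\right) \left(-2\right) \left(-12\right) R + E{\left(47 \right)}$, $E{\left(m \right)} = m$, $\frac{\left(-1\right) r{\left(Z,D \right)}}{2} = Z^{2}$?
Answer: $27879012002748$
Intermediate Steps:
$r{\left(Z,D \right)} = - 2 Z^{2}$
$f{\left(R,j \right)} = 47 - 192 R$ ($f{\left(R,j \right)} = \left(-8\right) \left(-2\right) \left(-12\right) R + 47 = 16 \left(-12\right) R + 47 = - 192 R + 47 = 47 - 192 R$)
$\left(-3748859 + f{\left(1353,r{\left(14,39 \right)} \right)}\right) \left(-3745119 - 3209702\right) = \left(-3748859 + \left(47 - 259776\right)\right) \left(-3745119 - 3209702\right) = \left(-3748859 + \left(47 - 259776\right)\right) \left(-6954821\right) = \left(-3748859 - 259729\right) \left(-6954821\right) = \left(-4008588\right) \left(-6954821\right) = 27879012002748$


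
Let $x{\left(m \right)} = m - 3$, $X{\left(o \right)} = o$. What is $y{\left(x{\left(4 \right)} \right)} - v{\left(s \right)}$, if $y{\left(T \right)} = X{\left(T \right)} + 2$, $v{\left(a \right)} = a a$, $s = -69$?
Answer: $-4758$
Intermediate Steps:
$v{\left(a \right)} = a^{2}$
$x{\left(m \right)} = -3 + m$
$y{\left(T \right)} = 2 + T$ ($y{\left(T \right)} = T + 2 = 2 + T$)
$y{\left(x{\left(4 \right)} \right)} - v{\left(s \right)} = \left(2 + \left(-3 + 4\right)\right) - \left(-69\right)^{2} = \left(2 + 1\right) - 4761 = 3 - 4761 = -4758$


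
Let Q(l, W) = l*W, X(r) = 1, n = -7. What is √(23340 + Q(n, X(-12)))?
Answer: √23333 ≈ 152.75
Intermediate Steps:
Q(l, W) = W*l
√(23340 + Q(n, X(-12))) = √(23340 + 1*(-7)) = √(23340 - 7) = √23333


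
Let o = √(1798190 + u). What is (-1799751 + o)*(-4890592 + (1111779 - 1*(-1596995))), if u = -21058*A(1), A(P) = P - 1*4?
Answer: 3926729127318 - 4363636*√465341 ≈ 3.9238e+12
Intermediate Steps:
A(P) = -4 + P (A(P) = P - 4 = -4 + P)
u = 63174 (u = -21058*(-4 + 1) = -21058*(-3) = 63174)
o = 2*√465341 (o = √(1798190 + 63174) = √1861364 = 2*√465341 ≈ 1364.3)
(-1799751 + o)*(-4890592 + (1111779 - 1*(-1596995))) = (-1799751 + 2*√465341)*(-4890592 + (1111779 - 1*(-1596995))) = (-1799751 + 2*√465341)*(-4890592 + (1111779 + 1596995)) = (-1799751 + 2*√465341)*(-4890592 + 2708774) = (-1799751 + 2*√465341)*(-2181818) = 3926729127318 - 4363636*√465341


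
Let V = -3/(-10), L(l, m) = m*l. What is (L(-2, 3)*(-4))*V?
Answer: 36/5 ≈ 7.2000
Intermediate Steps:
L(l, m) = l*m
V = 3/10 (V = -3*(-1/10) = 3/10 ≈ 0.30000)
(L(-2, 3)*(-4))*V = (-2*3*(-4))*(3/10) = -6*(-4)*(3/10) = 24*(3/10) = 36/5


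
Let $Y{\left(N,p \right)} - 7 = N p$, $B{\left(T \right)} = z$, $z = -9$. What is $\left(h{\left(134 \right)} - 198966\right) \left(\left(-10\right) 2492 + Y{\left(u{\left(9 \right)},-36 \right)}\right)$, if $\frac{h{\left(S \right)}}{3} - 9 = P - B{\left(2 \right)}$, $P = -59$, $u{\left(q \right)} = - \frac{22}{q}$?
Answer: $4942384425$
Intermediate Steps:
$B{\left(T \right)} = -9$
$Y{\left(N,p \right)} = 7 + N p$
$h{\left(S \right)} = -123$ ($h{\left(S \right)} = 27 + 3 \left(-59 - -9\right) = 27 + 3 \left(-59 + 9\right) = 27 + 3 \left(-50\right) = 27 - 150 = -123$)
$\left(h{\left(134 \right)} - 198966\right) \left(\left(-10\right) 2492 + Y{\left(u{\left(9 \right)},-36 \right)}\right) = \left(-123 - 198966\right) \left(\left(-10\right) 2492 + \left(7 + - \frac{22}{9} \left(-36\right)\right)\right) = - 199089 \left(-24920 + \left(7 + \left(-22\right) \frac{1}{9} \left(-36\right)\right)\right) = - 199089 \left(-24920 + \left(7 - -88\right)\right) = - 199089 \left(-24920 + \left(7 + 88\right)\right) = - 199089 \left(-24920 + 95\right) = \left(-199089\right) \left(-24825\right) = 4942384425$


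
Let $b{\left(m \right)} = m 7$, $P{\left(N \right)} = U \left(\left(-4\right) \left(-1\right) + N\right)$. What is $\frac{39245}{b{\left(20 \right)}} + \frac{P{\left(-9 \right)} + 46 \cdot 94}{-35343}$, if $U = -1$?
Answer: $\frac{4401365}{15708} \approx 280.2$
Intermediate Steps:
$P{\left(N \right)} = -4 - N$ ($P{\left(N \right)} = - (\left(-4\right) \left(-1\right) + N) = - (4 + N) = -4 - N$)
$b{\left(m \right)} = 7 m$
$\frac{39245}{b{\left(20 \right)}} + \frac{P{\left(-9 \right)} + 46 \cdot 94}{-35343} = \frac{39245}{7 \cdot 20} + \frac{\left(-4 - -9\right) + 46 \cdot 94}{-35343} = \frac{39245}{140} + \left(\left(-4 + 9\right) + 4324\right) \left(- \frac{1}{35343}\right) = 39245 \cdot \frac{1}{140} + \left(5 + 4324\right) \left(- \frac{1}{35343}\right) = \frac{7849}{28} + 4329 \left(- \frac{1}{35343}\right) = \frac{7849}{28} - \frac{481}{3927} = \frac{4401365}{15708}$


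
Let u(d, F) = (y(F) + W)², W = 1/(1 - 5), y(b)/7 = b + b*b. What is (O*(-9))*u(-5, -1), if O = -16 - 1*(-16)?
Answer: 0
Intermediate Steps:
y(b) = 7*b + 7*b² (y(b) = 7*(b + b*b) = 7*(b + b²) = 7*b + 7*b²)
W = -¼ (W = 1/(-4) = -¼ ≈ -0.25000)
O = 0 (O = -16 + 16 = 0)
u(d, F) = (-¼ + 7*F*(1 + F))² (u(d, F) = (7*F*(1 + F) - ¼)² = (-¼ + 7*F*(1 + F))²)
(O*(-9))*u(-5, -1) = (0*(-9))*((-1 + 28*(-1)*(1 - 1))²/16) = 0*((-1 + 28*(-1)*0)²/16) = 0*((-1 + 0)²/16) = 0*((1/16)*(-1)²) = 0*((1/16)*1) = 0*(1/16) = 0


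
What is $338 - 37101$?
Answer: $-36763$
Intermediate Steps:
$338 - 37101 = -36763$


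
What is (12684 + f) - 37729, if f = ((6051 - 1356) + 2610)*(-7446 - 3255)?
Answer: -78195850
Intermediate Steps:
f = -78170805 (f = (4695 + 2610)*(-10701) = 7305*(-10701) = -78170805)
(12684 + f) - 37729 = (12684 - 78170805) - 37729 = -78158121 - 37729 = -78195850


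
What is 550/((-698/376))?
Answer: -103400/349 ≈ -296.27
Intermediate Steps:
550/((-698/376)) = 550/((-698*1/376)) = 550/(-349/188) = 550*(-188/349) = -103400/349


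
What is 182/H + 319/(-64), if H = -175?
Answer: -9639/1600 ≈ -6.0244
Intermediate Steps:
182/H + 319/(-64) = 182/(-175) + 319/(-64) = 182*(-1/175) + 319*(-1/64) = -26/25 - 319/64 = -9639/1600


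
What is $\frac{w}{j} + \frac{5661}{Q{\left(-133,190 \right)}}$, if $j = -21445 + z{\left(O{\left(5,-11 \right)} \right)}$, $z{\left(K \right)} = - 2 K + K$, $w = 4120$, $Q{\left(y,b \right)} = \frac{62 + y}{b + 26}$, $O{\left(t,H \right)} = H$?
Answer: $- \frac{13104636652}{760907} \approx -17222.0$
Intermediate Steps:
$Q{\left(y,b \right)} = \frac{62 + y}{26 + b}$
$z{\left(K \right)} = - K$
$j = -21434$ ($j = -21445 - -11 = -21445 + 11 = -21434$)
$\frac{w}{j} + \frac{5661}{Q{\left(-133,190 \right)}} = \frac{4120}{-21434} + \frac{5661}{\frac{1}{26 + 190} \left(62 - 133\right)} = 4120 \left(- \frac{1}{21434}\right) + \frac{5661}{\frac{1}{216} \left(-71\right)} = - \frac{2060}{10717} + \frac{5661}{\frac{1}{216} \left(-71\right)} = - \frac{2060}{10717} + \frac{5661}{- \frac{71}{216}} = - \frac{2060}{10717} + 5661 \left(- \frac{216}{71}\right) = - \frac{2060}{10717} - \frac{1222776}{71} = - \frac{13104636652}{760907}$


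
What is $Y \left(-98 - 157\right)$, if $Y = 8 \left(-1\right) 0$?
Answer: $0$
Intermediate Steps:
$Y = 0$ ($Y = \left(-8\right) 0 = 0$)
$Y \left(-98 - 157\right) = 0 \left(-98 - 157\right) = 0 \left(-255\right) = 0$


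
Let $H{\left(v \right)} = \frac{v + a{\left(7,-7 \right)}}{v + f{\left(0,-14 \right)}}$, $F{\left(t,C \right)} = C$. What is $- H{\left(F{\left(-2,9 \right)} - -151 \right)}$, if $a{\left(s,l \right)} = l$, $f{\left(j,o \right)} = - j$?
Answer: $- \frac{153}{160} \approx -0.95625$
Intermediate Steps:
$H{\left(v \right)} = \frac{-7 + v}{v}$ ($H{\left(v \right)} = \frac{v - 7}{v - 0} = \frac{-7 + v}{v + 0} = \frac{-7 + v}{v}$)
$- H{\left(F{\left(-2,9 \right)} - -151 \right)} = - \frac{-7 + \left(9 - -151\right)}{9 - -151} = - \frac{-7 + \left(9 + 151\right)}{9 + 151} = - \frac{-7 + 160}{160} = - \frac{153}{160}$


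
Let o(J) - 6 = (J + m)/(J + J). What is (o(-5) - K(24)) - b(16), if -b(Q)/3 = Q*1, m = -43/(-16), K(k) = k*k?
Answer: -83483/160 ≈ -521.77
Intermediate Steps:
K(k) = k²
m = 43/16 (m = -43*(-1/16) = 43/16 ≈ 2.6875)
b(Q) = -3*Q
o(J) = 6 + (43/16 + J)/(2*J) (o(J) = 6 + (J + 43/16)/(J + J) = 6 + (43/16 + J)/((2*J)) = 6 + (43/16 + J)*(1/(2*J)) = 6 + (43/16 + J)/(2*J))
(o(-5) - K(24)) - b(16) = ((1/32)*(43 + 208*(-5))/(-5) - 1*24²) - (-3)*16 = ((1/32)*(-⅕)*(43 - 1040) - 1*576) - 1*(-48) = ((1/32)*(-⅕)*(-997) - 576) + 48 = (997/160 - 576) + 48 = -91163/160 + 48 = -83483/160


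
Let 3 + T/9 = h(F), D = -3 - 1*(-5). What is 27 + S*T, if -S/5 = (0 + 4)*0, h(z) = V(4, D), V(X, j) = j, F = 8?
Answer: 27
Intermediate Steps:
D = 2 (D = -3 + 5 = 2)
h(z) = 2
T = -9 (T = -27 + 9*2 = -27 + 18 = -9)
S = 0 (S = -5*(0 + 4)*0 = -20*0 = -5*0 = 0)
27 + S*T = 27 + 0*(-9) = 27 + 0 = 27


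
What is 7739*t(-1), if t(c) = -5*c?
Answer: 38695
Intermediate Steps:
7739*t(-1) = 7739*(-5*(-1)) = 7739*5 = 38695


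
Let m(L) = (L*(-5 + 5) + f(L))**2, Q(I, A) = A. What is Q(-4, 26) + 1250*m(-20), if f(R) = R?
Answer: 500026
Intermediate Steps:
m(L) = L**2 (m(L) = (L*(-5 + 5) + L)**2 = (L*0 + L)**2 = (0 + L)**2 = L**2)
Q(-4, 26) + 1250*m(-20) = 26 + 1250*(-20)**2 = 26 + 1250*400 = 26 + 500000 = 500026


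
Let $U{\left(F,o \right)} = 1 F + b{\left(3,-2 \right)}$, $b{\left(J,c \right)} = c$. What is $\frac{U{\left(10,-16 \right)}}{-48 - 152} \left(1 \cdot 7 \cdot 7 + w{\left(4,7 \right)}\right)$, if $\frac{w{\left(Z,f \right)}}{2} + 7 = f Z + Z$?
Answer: $- \frac{99}{25} \approx -3.96$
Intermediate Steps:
$U{\left(F,o \right)} = -2 + F$ ($U{\left(F,o \right)} = 1 F - 2 = F - 2 = -2 + F$)
$w{\left(Z,f \right)} = -14 + 2 Z + 2 Z f$ ($w{\left(Z,f \right)} = -14 + 2 \left(f Z + Z\right) = -14 + 2 \left(Z f + Z\right) = -14 + 2 \left(Z + Z f\right) = -14 + \left(2 Z + 2 Z f\right) = -14 + 2 Z + 2 Z f$)
$\frac{U{\left(10,-16 \right)}}{-48 - 152} \left(1 \cdot 7 \cdot 7 + w{\left(4,7 \right)}\right) = \frac{-2 + 10}{-48 - 152} \left(1 \cdot 7 \cdot 7 + \left(-14 + 2 \cdot 4 + 2 \cdot 4 \cdot 7\right)\right) = \frac{8}{-48 - 152} \left(7 \cdot 7 + \left(-14 + 8 + 56\right)\right) = \frac{8}{-200} \left(49 + 50\right) = 8 \left(- \frac{1}{200}\right) 99 = \left(- \frac{1}{25}\right) 99 = - \frac{99}{25}$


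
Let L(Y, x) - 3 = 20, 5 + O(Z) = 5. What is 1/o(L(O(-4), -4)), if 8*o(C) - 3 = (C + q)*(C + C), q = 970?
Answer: 8/45681 ≈ 0.00017513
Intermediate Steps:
O(Z) = 0 (O(Z) = -5 + 5 = 0)
L(Y, x) = 23 (L(Y, x) = 3 + 20 = 23)
o(C) = 3/8 + C*(970 + C)/4 (o(C) = 3/8 + ((C + 970)*(C + C))/8 = 3/8 + ((970 + C)*(2*C))/8 = 3/8 + (2*C*(970 + C))/8 = 3/8 + C*(970 + C)/4)
1/o(L(O(-4), -4)) = 1/(3/8 + (¼)*23² + (485/2)*23) = 1/(3/8 + (¼)*529 + 11155/2) = 1/(3/8 + 529/4 + 11155/2) = 1/(45681/8) = 8/45681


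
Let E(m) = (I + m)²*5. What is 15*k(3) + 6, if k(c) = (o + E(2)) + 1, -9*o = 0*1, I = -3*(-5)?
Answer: 21696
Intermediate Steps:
I = 15
o = 0 (o = -0 = -⅑*0 = 0)
E(m) = 5*(15 + m)² (E(m) = (15 + m)²*5 = 5*(15 + m)²)
k(c) = 1446 (k(c) = (0 + 5*(15 + 2)²) + 1 = (0 + 5*17²) + 1 = (0 + 5*289) + 1 = (0 + 1445) + 1 = 1445 + 1 = 1446)
15*k(3) + 6 = 15*1446 + 6 = 21690 + 6 = 21696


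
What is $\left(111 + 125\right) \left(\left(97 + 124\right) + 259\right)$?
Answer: $113280$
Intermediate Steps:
$\left(111 + 125\right) \left(\left(97 + 124\right) + 259\right) = 236 \left(221 + 259\right) = 236 \cdot 480 = 113280$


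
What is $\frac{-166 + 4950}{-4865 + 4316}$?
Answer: $- \frac{4784}{549} \approx -8.714$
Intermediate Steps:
$\frac{-166 + 4950}{-4865 + 4316} = \frac{4784}{-549} = 4784 \left(- \frac{1}{549}\right) = - \frac{4784}{549}$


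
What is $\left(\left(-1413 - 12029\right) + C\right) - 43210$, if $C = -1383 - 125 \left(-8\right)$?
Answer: $-57035$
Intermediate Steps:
$C = -383$ ($C = -1383 - -1000 = -1383 + 1000 = -383$)
$\left(\left(-1413 - 12029\right) + C\right) - 43210 = \left(\left(-1413 - 12029\right) - 383\right) - 43210 = \left(-13442 - 383\right) - 43210 = -13825 - 43210 = -57035$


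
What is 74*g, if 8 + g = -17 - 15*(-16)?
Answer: 15910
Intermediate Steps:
g = 215 (g = -8 + (-17 - 15*(-16)) = -8 + (-17 + 240) = -8 + 223 = 215)
74*g = 74*215 = 15910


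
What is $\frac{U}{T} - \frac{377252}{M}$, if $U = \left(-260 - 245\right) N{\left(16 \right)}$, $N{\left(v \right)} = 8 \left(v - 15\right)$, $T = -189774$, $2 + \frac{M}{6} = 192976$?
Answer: $- \frac{2788122137}{9155361969} \approx -0.30453$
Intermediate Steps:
$M = 1157844$ ($M = -12 + 6 \cdot 192976 = -12 + 1157856 = 1157844$)
$N{\left(v \right)} = -120 + 8 v$ ($N{\left(v \right)} = 8 \left(-15 + v\right) = -120 + 8 v$)
$U = -4040$ ($U = \left(-260 - 245\right) \left(-120 + 8 \cdot 16\right) = - 505 \left(-120 + 128\right) = \left(-505\right) 8 = -4040$)
$\frac{U}{T} - \frac{377252}{M} = - \frac{4040}{-189774} - \frac{377252}{1157844} = \left(-4040\right) \left(- \frac{1}{189774}\right) - \frac{94313}{289461} = \frac{2020}{94887} - \frac{94313}{289461} = - \frac{2788122137}{9155361969}$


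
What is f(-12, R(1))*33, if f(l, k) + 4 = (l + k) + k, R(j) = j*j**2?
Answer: -462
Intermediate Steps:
R(j) = j**3
f(l, k) = -4 + l + 2*k (f(l, k) = -4 + ((l + k) + k) = -4 + ((k + l) + k) = -4 + (l + 2*k) = -4 + l + 2*k)
f(-12, R(1))*33 = (-4 - 12 + 2*1**3)*33 = (-4 - 12 + 2*1)*33 = (-4 - 12 + 2)*33 = -14*33 = -462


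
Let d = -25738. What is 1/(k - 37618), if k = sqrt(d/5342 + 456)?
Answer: -100477678/3779768085897 - sqrt(3218840797)/3779768085897 ≈ -2.6598e-5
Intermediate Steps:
k = sqrt(3218840797)/2671 (k = sqrt(-25738/5342 + 456) = sqrt(-25738*1/5342 + 456) = sqrt(-12869/2671 + 456) = sqrt(1205107/2671) = sqrt(3218840797)/2671 ≈ 21.241)
1/(k - 37618) = 1/(sqrt(3218840797)/2671 - 37618) = 1/(-37618 + sqrt(3218840797)/2671)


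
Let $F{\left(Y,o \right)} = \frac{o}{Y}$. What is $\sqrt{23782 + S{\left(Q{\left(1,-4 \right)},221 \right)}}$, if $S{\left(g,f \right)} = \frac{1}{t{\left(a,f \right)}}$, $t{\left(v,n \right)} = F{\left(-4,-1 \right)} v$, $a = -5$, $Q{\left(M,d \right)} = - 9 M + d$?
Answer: $\frac{\sqrt{594530}}{5} \approx 154.21$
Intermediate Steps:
$Q{\left(M,d \right)} = d - 9 M$
$t{\left(v,n \right)} = \frac{v}{4}$ ($t{\left(v,n \right)} = - \frac{1}{-4} v = \left(-1\right) \left(- \frac{1}{4}\right) v = \frac{v}{4}$)
$S{\left(g,f \right)} = - \frac{4}{5}$ ($S{\left(g,f \right)} = \frac{1}{\frac{1}{4} \left(-5\right)} = \frac{1}{- \frac{5}{4}} = - \frac{4}{5}$)
$\sqrt{23782 + S{\left(Q{\left(1,-4 \right)},221 \right)}} = \sqrt{23782 - \frac{4}{5}} = \sqrt{\frac{118906}{5}} = \frac{\sqrt{594530}}{5}$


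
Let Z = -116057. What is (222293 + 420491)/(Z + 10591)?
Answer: -321392/52733 ≈ -6.0947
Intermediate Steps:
(222293 + 420491)/(Z + 10591) = (222293 + 420491)/(-116057 + 10591) = 642784/(-105466) = 642784*(-1/105466) = -321392/52733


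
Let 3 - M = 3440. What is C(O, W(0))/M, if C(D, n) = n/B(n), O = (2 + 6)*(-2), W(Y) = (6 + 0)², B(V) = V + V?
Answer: -1/6874 ≈ -0.00014548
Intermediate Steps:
M = -3437 (M = 3 - 1*3440 = 3 - 3440 = -3437)
B(V) = 2*V
W(Y) = 36 (W(Y) = 6² = 36)
O = -16 (O = 8*(-2) = -16)
C(D, n) = ½ (C(D, n) = n/((2*n)) = n*(1/(2*n)) = ½)
C(O, W(0))/M = (½)/(-3437) = (½)*(-1/3437) = -1/6874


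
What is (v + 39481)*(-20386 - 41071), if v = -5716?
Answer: -2075095605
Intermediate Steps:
(v + 39481)*(-20386 - 41071) = (-5716 + 39481)*(-20386 - 41071) = 33765*(-61457) = -2075095605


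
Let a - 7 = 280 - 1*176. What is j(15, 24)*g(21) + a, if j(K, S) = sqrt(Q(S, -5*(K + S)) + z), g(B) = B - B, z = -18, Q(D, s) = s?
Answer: 111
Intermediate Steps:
g(B) = 0
j(K, S) = sqrt(-18 - 5*K - 5*S) (j(K, S) = sqrt(-5*(K + S) - 18) = sqrt((-5*K - 5*S) - 18) = sqrt(-18 - 5*K - 5*S))
a = 111 (a = 7 + (280 - 1*176) = 7 + (280 - 176) = 7 + 104 = 111)
j(15, 24)*g(21) + a = sqrt(-18 - 5*15 - 5*24)*0 + 111 = sqrt(-18 - 75 - 120)*0 + 111 = sqrt(-213)*0 + 111 = (I*sqrt(213))*0 + 111 = 0 + 111 = 111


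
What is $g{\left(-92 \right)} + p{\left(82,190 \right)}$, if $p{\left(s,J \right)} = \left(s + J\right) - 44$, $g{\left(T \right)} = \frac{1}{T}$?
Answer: $\frac{20975}{92} \approx 227.99$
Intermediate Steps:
$p{\left(s,J \right)} = -44 + J + s$ ($p{\left(s,J \right)} = \left(J + s\right) - 44 = -44 + J + s$)
$g{\left(-92 \right)} + p{\left(82,190 \right)} = \frac{1}{-92} + \left(-44 + 190 + 82\right) = - \frac{1}{92} + 228 = \frac{20975}{92}$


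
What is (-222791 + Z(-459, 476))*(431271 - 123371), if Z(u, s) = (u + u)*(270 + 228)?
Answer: -209358144500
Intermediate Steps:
Z(u, s) = 996*u (Z(u, s) = (2*u)*498 = 996*u)
(-222791 + Z(-459, 476))*(431271 - 123371) = (-222791 + 996*(-459))*(431271 - 123371) = (-222791 - 457164)*307900 = -679955*307900 = -209358144500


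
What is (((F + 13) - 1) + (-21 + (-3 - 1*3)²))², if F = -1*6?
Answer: 441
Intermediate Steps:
F = -6
(((F + 13) - 1) + (-21 + (-3 - 1*3)²))² = (((-6 + 13) - 1) + (-21 + (-3 - 1*3)²))² = ((7 - 1) + (-21 + (-3 - 3)²))² = (6 + (-21 + (-6)²))² = (6 + (-21 + 36))² = (6 + 15)² = 21² = 441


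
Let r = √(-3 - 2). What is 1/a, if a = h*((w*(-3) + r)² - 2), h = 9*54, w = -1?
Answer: -I/(-972*I + 2916*√5) ≈ 2.2365e-5 - 0.00015003*I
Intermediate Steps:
r = I*√5 (r = √(-5) = I*√5 ≈ 2.2361*I)
h = 486
a = -972 + 486*(3 + I*√5)² (a = 486*((-1*(-3) + I*√5)² - 2) = 486*((3 + I*√5)² - 2) = 486*(-2 + (3 + I*√5)²) = -972 + 486*(3 + I*√5)² ≈ 972.0 + 6520.4*I)
1/a = 1/(972 + 2916*I*√5)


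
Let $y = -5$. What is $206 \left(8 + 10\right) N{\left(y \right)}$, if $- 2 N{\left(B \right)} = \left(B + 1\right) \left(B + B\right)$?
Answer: $-74160$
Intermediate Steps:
$N{\left(B \right)} = - B \left(1 + B\right)$ ($N{\left(B \right)} = - \frac{\left(B + 1\right) \left(B + B\right)}{2} = - \frac{\left(1 + B\right) 2 B}{2} = - \frac{2 B \left(1 + B\right)}{2} = - B \left(1 + B\right)$)
$206 \left(8 + 10\right) N{\left(y \right)} = 206 \left(8 + 10\right) \left(\left(-1\right) \left(-5\right) \left(1 - 5\right)\right) = 206 \cdot 18 \left(\left(-1\right) \left(-5\right) \left(-4\right)\right) = 206 \cdot 18 \left(-20\right) = 206 \left(-360\right) = -74160$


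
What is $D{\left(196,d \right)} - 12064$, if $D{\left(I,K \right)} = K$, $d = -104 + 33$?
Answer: $-12135$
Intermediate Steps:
$d = -71$
$D{\left(196,d \right)} - 12064 = -71 - 12064 = -12135$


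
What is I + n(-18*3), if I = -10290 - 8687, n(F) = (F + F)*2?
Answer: -19193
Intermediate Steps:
n(F) = 4*F (n(F) = (2*F)*2 = 4*F)
I = -18977
I + n(-18*3) = -18977 + 4*(-18*3) = -18977 + 4*(-54) = -18977 - 216 = -19193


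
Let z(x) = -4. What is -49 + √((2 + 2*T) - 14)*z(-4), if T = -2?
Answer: -49 - 16*I ≈ -49.0 - 16.0*I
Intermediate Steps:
-49 + √((2 + 2*T) - 14)*z(-4) = -49 + √((2 + 2*(-2)) - 14)*(-4) = -49 + √((2 - 4) - 14)*(-4) = -49 + √(-2 - 14)*(-4) = -49 + √(-16)*(-4) = -49 + (4*I)*(-4) = -49 - 16*I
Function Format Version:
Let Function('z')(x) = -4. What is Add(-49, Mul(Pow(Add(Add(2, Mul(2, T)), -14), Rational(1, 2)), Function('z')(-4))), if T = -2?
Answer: Add(-49, Mul(-16, I)) ≈ Add(-49.000, Mul(-16.000, I))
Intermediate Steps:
Add(-49, Mul(Pow(Add(Add(2, Mul(2, T)), -14), Rational(1, 2)), Function('z')(-4))) = Add(-49, Mul(Pow(Add(Add(2, Mul(2, -2)), -14), Rational(1, 2)), -4)) = Add(-49, Mul(Pow(Add(Add(2, -4), -14), Rational(1, 2)), -4)) = Add(-49, Mul(Pow(Add(-2, -14), Rational(1, 2)), -4)) = Add(-49, Mul(Pow(-16, Rational(1, 2)), -4)) = Add(-49, Mul(Mul(4, I), -4)) = Add(-49, Mul(-16, I))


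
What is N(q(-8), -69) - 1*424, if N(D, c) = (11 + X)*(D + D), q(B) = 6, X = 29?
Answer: 56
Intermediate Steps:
N(D, c) = 80*D (N(D, c) = (11 + 29)*(D + D) = 40*(2*D) = 80*D)
N(q(-8), -69) - 1*424 = 80*6 - 1*424 = 480 - 424 = 56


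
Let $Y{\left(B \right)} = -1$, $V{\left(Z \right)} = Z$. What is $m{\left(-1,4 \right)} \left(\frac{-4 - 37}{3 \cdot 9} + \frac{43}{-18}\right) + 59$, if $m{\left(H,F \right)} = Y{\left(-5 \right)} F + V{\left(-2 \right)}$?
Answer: $\frac{742}{9} \approx 82.444$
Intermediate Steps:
$m{\left(H,F \right)} = -2 - F$ ($m{\left(H,F \right)} = - F - 2 = -2 - F$)
$m{\left(-1,4 \right)} \left(\frac{-4 - 37}{3 \cdot 9} + \frac{43}{-18}\right) + 59 = \left(-2 - 4\right) \left(\frac{-4 - 37}{3 \cdot 9} + \frac{43}{-18}\right) + 59 = \left(-2 - 4\right) \left(- \frac{41}{27} + 43 \left(- \frac{1}{18}\right)\right) + 59 = - 6 \left(\left(-41\right) \frac{1}{27} - \frac{43}{18}\right) + 59 = - 6 \left(- \frac{41}{27} - \frac{43}{18}\right) + 59 = \left(-6\right) \left(- \frac{211}{54}\right) + 59 = \frac{211}{9} + 59 = \frac{742}{9}$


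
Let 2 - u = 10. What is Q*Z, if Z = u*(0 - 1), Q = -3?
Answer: -24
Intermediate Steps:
u = -8 (u = 2 - 1*10 = 2 - 10 = -8)
Z = 8 (Z = -8*(0 - 1) = -8*(-1) = 8)
Q*Z = -3*8 = -24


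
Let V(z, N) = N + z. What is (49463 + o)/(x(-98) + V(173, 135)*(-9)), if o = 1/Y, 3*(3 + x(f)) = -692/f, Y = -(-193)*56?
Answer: -11226518205/629301976 ≈ -17.840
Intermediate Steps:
Y = 10808 (Y = -193*(-56) = 10808)
x(f) = -3 - 692/(3*f) (x(f) = -3 + (-692/f)/3 = -3 - 692/(3*f))
o = 1/10808 ≈ 9.2524e-5
(49463 + o)/(x(-98) + V(173, 135)*(-9)) = (49463 + 1/10808)/((-3 - 692/3/(-98)) + (135 + 173)*(-9)) = 534596105/(10808*((-3 - 692/3*(-1/98)) + 308*(-9))) = 534596105/(10808*((-3 + 346/147) - 2772)) = 534596105/(10808*(-95/147 - 2772)) = 534596105/(10808*(-407579/147)) = (534596105/10808)*(-147/407579) = -11226518205/629301976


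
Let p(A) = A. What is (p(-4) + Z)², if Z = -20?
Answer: 576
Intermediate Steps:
(p(-4) + Z)² = (-4 - 20)² = (-24)² = 576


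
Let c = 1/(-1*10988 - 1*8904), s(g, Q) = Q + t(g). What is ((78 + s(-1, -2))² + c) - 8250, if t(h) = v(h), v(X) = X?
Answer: -52216501/19892 ≈ -2625.0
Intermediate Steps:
t(h) = h
s(g, Q) = Q + g
c = -1/19892 (c = 1/(-10988 - 8904) = 1/(-19892) = -1/19892 ≈ -5.0271e-5)
((78 + s(-1, -2))² + c) - 8250 = ((78 + (-2 - 1))² - 1/19892) - 8250 = ((78 - 3)² - 1/19892) - 8250 = (75² - 1/19892) - 8250 = (5625 - 1/19892) - 8250 = 111892499/19892 - 8250 = -52216501/19892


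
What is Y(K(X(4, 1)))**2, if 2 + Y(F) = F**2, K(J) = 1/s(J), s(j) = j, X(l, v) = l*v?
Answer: 961/256 ≈ 3.7539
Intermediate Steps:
K(J) = 1/J
Y(F) = -2 + F**2
Y(K(X(4, 1)))**2 = (-2 + (1/(4*1))**2)**2 = (-2 + (1/4)**2)**2 = (-2 + 1/16)**2 = (-31/16)**2 = 961/256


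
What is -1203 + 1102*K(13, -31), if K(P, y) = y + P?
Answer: -21039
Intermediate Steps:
K(P, y) = P + y
-1203 + 1102*K(13, -31) = -1203 + 1102*(13 - 31) = -1203 + 1102*(-18) = -1203 - 19836 = -21039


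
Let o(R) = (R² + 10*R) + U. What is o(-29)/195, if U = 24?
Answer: 115/39 ≈ 2.9487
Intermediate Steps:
o(R) = 24 + R² + 10*R (o(R) = (R² + 10*R) + 24 = 24 + R² + 10*R)
o(-29)/195 = (24 + (-29)² + 10*(-29))/195 = (24 + 841 - 290)*(1/195) = 575*(1/195) = 115/39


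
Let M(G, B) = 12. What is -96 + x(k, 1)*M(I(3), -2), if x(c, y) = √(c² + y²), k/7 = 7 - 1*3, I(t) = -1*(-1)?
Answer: -96 + 12*√785 ≈ 240.21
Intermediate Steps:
I(t) = 1
k = 28 (k = 7*(7 - 1*3) = 7*(7 - 3) = 7*4 = 28)
-96 + x(k, 1)*M(I(3), -2) = -96 + √(28² + 1²)*12 = -96 + √(784 + 1)*12 = -96 + √785*12 = -96 + 12*√785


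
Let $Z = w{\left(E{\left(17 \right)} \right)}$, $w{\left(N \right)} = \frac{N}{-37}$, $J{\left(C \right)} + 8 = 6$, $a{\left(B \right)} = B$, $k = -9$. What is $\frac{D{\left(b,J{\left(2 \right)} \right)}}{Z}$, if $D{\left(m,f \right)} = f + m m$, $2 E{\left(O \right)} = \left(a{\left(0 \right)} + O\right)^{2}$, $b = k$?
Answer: $- \frac{5846}{289} \approx -20.228$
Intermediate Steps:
$b = -9$
$E{\left(O \right)} = \frac{O^{2}}{2}$ ($E{\left(O \right)} = \frac{\left(0 + O\right)^{2}}{2} = \frac{O^{2}}{2}$)
$J{\left(C \right)} = -2$ ($J{\left(C \right)} = -8 + 6 = -2$)
$D{\left(m,f \right)} = f + m^{2}$
$w{\left(N \right)} = - \frac{N}{37}$ ($w{\left(N \right)} = N \left(- \frac{1}{37}\right) = - \frac{N}{37}$)
$Z = - \frac{289}{74}$ ($Z = - \frac{\frac{1}{2} \cdot 17^{2}}{37} = - \frac{\frac{1}{2} \cdot 289}{37} = \left(- \frac{1}{37}\right) \frac{289}{2} = - \frac{289}{74} \approx -3.9054$)
$\frac{D{\left(b,J{\left(2 \right)} \right)}}{Z} = \frac{-2 + \left(-9\right)^{2}}{- \frac{289}{74}} = \left(-2 + 81\right) \left(- \frac{74}{289}\right) = 79 \left(- \frac{74}{289}\right) = - \frac{5846}{289}$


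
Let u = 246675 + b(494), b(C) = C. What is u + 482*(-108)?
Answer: 195113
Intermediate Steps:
u = 247169 (u = 246675 + 494 = 247169)
u + 482*(-108) = 247169 + 482*(-108) = 247169 - 52056 = 195113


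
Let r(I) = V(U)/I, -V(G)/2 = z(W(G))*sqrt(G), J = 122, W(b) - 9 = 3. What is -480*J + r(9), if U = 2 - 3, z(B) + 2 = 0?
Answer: -58560 + 4*I/9 ≈ -58560.0 + 0.44444*I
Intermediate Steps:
W(b) = 12 (W(b) = 9 + 3 = 12)
z(B) = -2 (z(B) = -2 + 0 = -2)
U = -1
V(G) = 4*sqrt(G) (V(G) = -(-4)*sqrt(G) = 4*sqrt(G))
r(I) = 4*I/I (r(I) = (4*sqrt(-1))/I = (4*I)/I = 4*I/I)
-480*J + r(9) = -480*122 + 4*I/9 = -58560 + 4*I*(1/9) = -58560 + 4*I/9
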